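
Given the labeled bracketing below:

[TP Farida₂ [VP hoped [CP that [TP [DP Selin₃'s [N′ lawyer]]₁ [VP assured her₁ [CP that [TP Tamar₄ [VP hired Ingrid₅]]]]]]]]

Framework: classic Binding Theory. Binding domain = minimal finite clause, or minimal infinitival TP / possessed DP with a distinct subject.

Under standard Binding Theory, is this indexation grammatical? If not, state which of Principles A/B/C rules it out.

The two coindexed NPs are *[Selin₃'s lawyer]₁* and *her₁*.
*her₁* is a pronoun. Its binding domain is the embedded TP, whose subject is [Selin₃'s lawyer]₁.
*[Selin₃'s lawyer]₁* c-commands it within that domain and carries the same index.
The pronoun is locally bound → Principle B violation.

Principle B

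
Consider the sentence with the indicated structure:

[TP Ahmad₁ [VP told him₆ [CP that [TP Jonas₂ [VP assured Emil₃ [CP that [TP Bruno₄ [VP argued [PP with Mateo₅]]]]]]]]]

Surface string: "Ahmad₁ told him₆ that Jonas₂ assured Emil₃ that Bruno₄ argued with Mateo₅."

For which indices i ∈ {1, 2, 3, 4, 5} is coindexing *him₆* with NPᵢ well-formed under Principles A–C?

none

*him* is a pronoun, so Principle B applies: it must be free in its binding domain.
Binding domain of *him₆*: the matrix TP, whose subject is Ahmad₁.
*Ahmad₁* c-commands the pronoun within its binding domain → coindexation would violate Principle B.
*Jonas₂*: the pronoun c-commands this R-expression → coindexation would violate Principle C on *Jonas₂*.
*Emil₃*: the pronoun c-commands this R-expression → coindexation would violate Principle C on *Emil₃*.
*Bruno₄*: the pronoun c-commands this R-expression → coindexation would violate Principle C on *Bruno₄*.
*Mateo₅*: the pronoun c-commands this R-expression → coindexation would violate Principle C on *Mateo₅*.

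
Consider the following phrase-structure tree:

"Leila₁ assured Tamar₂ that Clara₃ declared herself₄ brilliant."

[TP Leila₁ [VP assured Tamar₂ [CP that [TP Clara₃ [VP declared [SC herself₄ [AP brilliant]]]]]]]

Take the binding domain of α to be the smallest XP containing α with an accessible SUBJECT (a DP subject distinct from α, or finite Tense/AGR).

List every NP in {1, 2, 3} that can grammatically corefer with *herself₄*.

*herself* is an anaphor, so Principle A applies: it must be bound in its binding domain.
Binding domain of *herself₄*: the embedded TP, whose subject is Clara₃.
*Leila₁* c-commands the anaphor but is outside its binding domain → cannot satisfy Principle A.
*Tamar₂* c-commands the anaphor but is outside its binding domain → cannot satisfy Principle A.
*Clara₃* c-commands the anaphor within its binding domain → licit binder.

{3}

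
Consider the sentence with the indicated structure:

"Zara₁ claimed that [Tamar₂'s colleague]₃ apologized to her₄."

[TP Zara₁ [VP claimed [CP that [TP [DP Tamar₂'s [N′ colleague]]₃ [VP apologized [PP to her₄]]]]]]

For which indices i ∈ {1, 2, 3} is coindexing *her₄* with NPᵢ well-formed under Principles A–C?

{1, 2}

*her* is a pronoun, so Principle B applies: it must be free in its binding domain.
Binding domain of *her₄*: the embedded TP, whose subject is [Tamar₂'s colleague]₃.
*Zara₁* c-commands the pronoun but from outside its binding domain, and is not c-commanded by it → coindexation permitted.
*Tamar₂* and the pronoun do not c-command one another → neither Principle B nor Principle C is at stake; coindexation permitted.
*[Tamar₂'s colleague]₃* c-commands the pronoun within its binding domain → coindexation would violate Principle B.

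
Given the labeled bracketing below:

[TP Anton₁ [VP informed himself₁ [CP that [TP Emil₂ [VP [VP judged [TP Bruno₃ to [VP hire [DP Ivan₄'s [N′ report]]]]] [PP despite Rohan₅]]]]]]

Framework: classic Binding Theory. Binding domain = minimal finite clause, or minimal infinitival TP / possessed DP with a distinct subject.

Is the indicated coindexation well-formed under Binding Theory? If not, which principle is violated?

grammatical

The two coindexed NPs are *Anton₁* and *himself₁*.
*himself₁* is an anaphor; its binding domain is the matrix TP, whose subject is Anton₁. *Anton₁* c-commands it within that domain and shares its index, so Principle A is satisfied.
*Anton₁* is an R-expression; *himself₁* does not c-command it, and no other NP shares its index, so Principle C is satisfied.
All principles are respected.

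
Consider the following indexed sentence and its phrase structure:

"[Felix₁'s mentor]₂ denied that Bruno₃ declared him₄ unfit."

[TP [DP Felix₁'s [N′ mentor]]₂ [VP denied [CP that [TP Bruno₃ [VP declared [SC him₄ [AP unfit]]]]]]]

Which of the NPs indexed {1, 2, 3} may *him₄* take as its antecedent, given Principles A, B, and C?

*him* is a pronoun, so Principle B applies: it must be free in its binding domain.
Binding domain of *him₄*: the embedded TP, whose subject is Bruno₃.
*Felix₁* and the pronoun do not c-command one another → neither Principle B nor Principle C is at stake; coindexation permitted.
*[Felix₁'s mentor]₂* c-commands the pronoun but from outside its binding domain, and is not c-commanded by it → coindexation permitted.
*Bruno₃* c-commands the pronoun within its binding domain → coindexation would violate Principle B.

{1, 2}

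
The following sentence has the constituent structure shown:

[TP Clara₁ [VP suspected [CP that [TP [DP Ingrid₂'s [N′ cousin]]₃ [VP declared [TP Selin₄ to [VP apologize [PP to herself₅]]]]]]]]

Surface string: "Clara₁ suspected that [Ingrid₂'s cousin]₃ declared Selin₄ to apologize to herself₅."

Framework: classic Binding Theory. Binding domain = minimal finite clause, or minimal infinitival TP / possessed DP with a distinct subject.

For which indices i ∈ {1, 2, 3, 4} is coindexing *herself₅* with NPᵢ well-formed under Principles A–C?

{4}

*herself* is an anaphor, so Principle A applies: it must be bound in its binding domain.
Binding domain of *herself₅*: the embedded TP, whose subject is Selin₄.
*Clara₁* c-commands the anaphor but is outside its binding domain → cannot satisfy Principle A.
*Ingrid₂* does not c-command the anaphor → cannot bind it.
*[Ingrid₂'s cousin]₃* c-commands the anaphor but is outside its binding domain → cannot satisfy Principle A.
*Selin₄* c-commands the anaphor within its binding domain → licit binder.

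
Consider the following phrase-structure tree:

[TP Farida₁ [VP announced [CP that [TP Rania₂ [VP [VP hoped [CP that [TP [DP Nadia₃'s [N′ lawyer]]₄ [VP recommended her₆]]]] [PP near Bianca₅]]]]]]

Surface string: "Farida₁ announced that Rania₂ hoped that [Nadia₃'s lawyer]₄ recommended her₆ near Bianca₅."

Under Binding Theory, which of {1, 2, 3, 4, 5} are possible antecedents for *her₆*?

{1, 2, 3, 5}

*her* is a pronoun, so Principle B applies: it must be free in its binding domain.
Binding domain of *her₆*: the embedded TP, whose subject is [Nadia₃'s lawyer]₄.
*Farida₁* c-commands the pronoun but from outside its binding domain, and is not c-commanded by it → coindexation permitted.
*Rania₂* c-commands the pronoun but from outside its binding domain, and is not c-commanded by it → coindexation permitted.
*Nadia₃* and the pronoun do not c-command one another → neither Principle B nor Principle C is at stake; coindexation permitted.
*[Nadia₃'s lawyer]₄* c-commands the pronoun within its binding domain → coindexation would violate Principle B.
*Bianca₅* and the pronoun do not c-command one another → neither Principle B nor Principle C is at stake; coindexation permitted.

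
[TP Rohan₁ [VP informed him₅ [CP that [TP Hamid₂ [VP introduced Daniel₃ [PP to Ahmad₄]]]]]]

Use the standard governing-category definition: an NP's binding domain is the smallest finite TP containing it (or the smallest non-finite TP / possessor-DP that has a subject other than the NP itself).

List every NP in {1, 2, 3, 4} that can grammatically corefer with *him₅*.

*him* is a pronoun, so Principle B applies: it must be free in its binding domain.
Binding domain of *him₅*: the matrix TP, whose subject is Rohan₁.
*Rohan₁* c-commands the pronoun within its binding domain → coindexation would violate Principle B.
*Hamid₂*: the pronoun c-commands this R-expression → coindexation would violate Principle C on *Hamid₂*.
*Daniel₃*: the pronoun c-commands this R-expression → coindexation would violate Principle C on *Daniel₃*.
*Ahmad₄*: the pronoun c-commands this R-expression → coindexation would violate Principle C on *Ahmad₄*.

none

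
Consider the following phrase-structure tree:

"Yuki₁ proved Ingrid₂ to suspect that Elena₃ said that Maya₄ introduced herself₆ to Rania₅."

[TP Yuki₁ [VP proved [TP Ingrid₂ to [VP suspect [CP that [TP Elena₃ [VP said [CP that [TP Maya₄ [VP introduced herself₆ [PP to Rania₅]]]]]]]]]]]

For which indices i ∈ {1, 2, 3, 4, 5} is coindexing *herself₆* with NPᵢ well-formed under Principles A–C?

*herself* is an anaphor, so Principle A applies: it must be bound in its binding domain.
Binding domain of *herself₆*: the embedded TP, whose subject is Maya₄.
*Yuki₁* c-commands the anaphor but is outside its binding domain → cannot satisfy Principle A.
*Ingrid₂* c-commands the anaphor but is outside its binding domain → cannot satisfy Principle A.
*Elena₃* c-commands the anaphor but is outside its binding domain → cannot satisfy Principle A.
*Maya₄* c-commands the anaphor within its binding domain → licit binder.
*Rania₅* does not c-command the anaphor → cannot bind it.

{4}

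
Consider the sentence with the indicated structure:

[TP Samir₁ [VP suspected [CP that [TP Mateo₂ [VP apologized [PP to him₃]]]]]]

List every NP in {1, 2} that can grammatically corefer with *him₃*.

{1}

*him* is a pronoun, so Principle B applies: it must be free in its binding domain.
Binding domain of *him₃*: the embedded TP, whose subject is Mateo₂.
*Samir₁* c-commands the pronoun but from outside its binding domain, and is not c-commanded by it → coindexation permitted.
*Mateo₂* c-commands the pronoun within its binding domain → coindexation would violate Principle B.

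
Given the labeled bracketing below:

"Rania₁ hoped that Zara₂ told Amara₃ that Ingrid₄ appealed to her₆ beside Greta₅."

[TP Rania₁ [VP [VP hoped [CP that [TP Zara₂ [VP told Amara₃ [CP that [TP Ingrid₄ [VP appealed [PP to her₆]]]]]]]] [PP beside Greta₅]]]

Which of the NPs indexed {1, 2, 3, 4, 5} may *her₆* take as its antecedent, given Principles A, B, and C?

*her* is a pronoun, so Principle B applies: it must be free in its binding domain.
Binding domain of *her₆*: the embedded TP, whose subject is Ingrid₄.
*Rania₁* c-commands the pronoun but from outside its binding domain, and is not c-commanded by it → coindexation permitted.
*Zara₂* c-commands the pronoun but from outside its binding domain, and is not c-commanded by it → coindexation permitted.
*Amara₃* c-commands the pronoun but from outside its binding domain, and is not c-commanded by it → coindexation permitted.
*Ingrid₄* c-commands the pronoun within its binding domain → coindexation would violate Principle B.
*Greta₅* and the pronoun do not c-command one another → neither Principle B nor Principle C is at stake; coindexation permitted.

{1, 2, 3, 5}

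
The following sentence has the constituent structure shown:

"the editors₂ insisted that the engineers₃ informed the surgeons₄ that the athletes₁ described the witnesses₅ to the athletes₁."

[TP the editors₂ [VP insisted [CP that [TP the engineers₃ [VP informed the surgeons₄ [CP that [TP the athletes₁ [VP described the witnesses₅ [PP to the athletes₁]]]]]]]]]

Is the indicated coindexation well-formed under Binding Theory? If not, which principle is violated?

Principle C

The two coindexed NPs are *the athletes₁* (the lower occurrence) and *the athletes₁* (the higher occurrence).
*the athletes₁* (the lower occurrence) is an R-expression. Principle C requires it to be free everywhere.
*the athletes₁* (the higher occurrence) c-commands it and carries the same index.
The R-expression is bound → Principle C violation.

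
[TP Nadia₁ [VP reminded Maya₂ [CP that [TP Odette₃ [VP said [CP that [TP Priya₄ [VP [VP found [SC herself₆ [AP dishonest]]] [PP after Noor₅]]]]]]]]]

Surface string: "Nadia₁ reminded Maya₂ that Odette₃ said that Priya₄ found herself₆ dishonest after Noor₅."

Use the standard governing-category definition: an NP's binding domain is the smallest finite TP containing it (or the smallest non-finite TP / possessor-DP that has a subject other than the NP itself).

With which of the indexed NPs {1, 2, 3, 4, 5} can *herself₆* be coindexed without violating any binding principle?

{4}

*herself* is an anaphor, so Principle A applies: it must be bound in its binding domain.
Binding domain of *herself₆*: the embedded TP, whose subject is Priya₄.
*Nadia₁* c-commands the anaphor but is outside its binding domain → cannot satisfy Principle A.
*Maya₂* c-commands the anaphor but is outside its binding domain → cannot satisfy Principle A.
*Odette₃* c-commands the anaphor but is outside its binding domain → cannot satisfy Principle A.
*Priya₄* c-commands the anaphor within its binding domain → licit binder.
*Noor₅* does not c-command the anaphor → cannot bind it.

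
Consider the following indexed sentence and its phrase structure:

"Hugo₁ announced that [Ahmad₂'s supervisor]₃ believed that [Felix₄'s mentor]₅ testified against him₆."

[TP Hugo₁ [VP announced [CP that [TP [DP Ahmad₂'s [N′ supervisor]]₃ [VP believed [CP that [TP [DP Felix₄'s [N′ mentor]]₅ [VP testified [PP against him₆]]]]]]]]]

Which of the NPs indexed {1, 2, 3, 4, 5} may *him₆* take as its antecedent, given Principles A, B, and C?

{1, 2, 3, 4}

*him* is a pronoun, so Principle B applies: it must be free in its binding domain.
Binding domain of *him₆*: the embedded TP, whose subject is [Felix₄'s mentor]₅.
*Hugo₁* c-commands the pronoun but from outside its binding domain, and is not c-commanded by it → coindexation permitted.
*Ahmad₂* and the pronoun do not c-command one another → neither Principle B nor Principle C is at stake; coindexation permitted.
*[Ahmad₂'s supervisor]₃* c-commands the pronoun but from outside its binding domain, and is not c-commanded by it → coindexation permitted.
*Felix₄* and the pronoun do not c-command one another → neither Principle B nor Principle C is at stake; coindexation permitted.
*[Felix₄'s mentor]₅* c-commands the pronoun within its binding domain → coindexation would violate Principle B.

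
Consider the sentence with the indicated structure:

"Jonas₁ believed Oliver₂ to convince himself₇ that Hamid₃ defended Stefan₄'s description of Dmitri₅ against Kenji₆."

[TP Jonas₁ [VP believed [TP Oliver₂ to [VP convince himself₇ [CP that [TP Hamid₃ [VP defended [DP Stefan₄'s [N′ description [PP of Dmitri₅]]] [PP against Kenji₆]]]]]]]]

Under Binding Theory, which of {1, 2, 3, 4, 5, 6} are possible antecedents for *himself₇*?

*himself* is an anaphor, so Principle A applies: it must be bound in its binding domain.
Binding domain of *himself₇*: the embedded TP, whose subject is Oliver₂.
*Jonas₁* c-commands the anaphor but is outside its binding domain → cannot satisfy Principle A.
*Oliver₂* c-commands the anaphor within its binding domain → licit binder.
*Hamid₃* does not c-command the anaphor → cannot bind it.
*Stefan₄* does not c-command the anaphor → cannot bind it.
*Dmitri₅* does not c-command the anaphor → cannot bind it.
*Kenji₆* does not c-command the anaphor → cannot bind it.

{2}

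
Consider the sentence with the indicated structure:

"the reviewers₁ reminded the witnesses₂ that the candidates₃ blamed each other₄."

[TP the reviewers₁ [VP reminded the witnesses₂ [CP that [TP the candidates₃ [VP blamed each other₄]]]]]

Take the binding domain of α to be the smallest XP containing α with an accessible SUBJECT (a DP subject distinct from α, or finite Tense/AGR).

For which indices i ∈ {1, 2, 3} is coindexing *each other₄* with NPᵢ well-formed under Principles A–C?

{3}

*each other* is an anaphor, so Principle A applies: it must be bound in its binding domain.
Binding domain of *each other₄*: the embedded TP, whose subject is the candidates₃.
*the reviewers₁* c-commands the anaphor but is outside its binding domain → cannot satisfy Principle A.
*the witnesses₂* c-commands the anaphor but is outside its binding domain → cannot satisfy Principle A.
*the candidates₃* c-commands the anaphor within its binding domain → licit binder.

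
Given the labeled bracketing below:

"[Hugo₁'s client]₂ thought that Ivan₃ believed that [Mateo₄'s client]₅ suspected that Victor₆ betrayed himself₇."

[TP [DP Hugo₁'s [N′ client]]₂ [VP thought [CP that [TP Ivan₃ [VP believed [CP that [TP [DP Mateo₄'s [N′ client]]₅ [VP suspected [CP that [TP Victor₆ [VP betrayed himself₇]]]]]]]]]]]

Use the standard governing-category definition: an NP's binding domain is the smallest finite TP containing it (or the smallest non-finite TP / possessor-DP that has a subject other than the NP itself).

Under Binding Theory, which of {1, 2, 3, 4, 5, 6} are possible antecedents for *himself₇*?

{6}

*himself* is an anaphor, so Principle A applies: it must be bound in its binding domain.
Binding domain of *himself₇*: the embedded TP, whose subject is Victor₆.
*Hugo₁* does not c-command the anaphor → cannot bind it.
*[Hugo₁'s client]₂* c-commands the anaphor but is outside its binding domain → cannot satisfy Principle A.
*Ivan₃* c-commands the anaphor but is outside its binding domain → cannot satisfy Principle A.
*Mateo₄* does not c-command the anaphor → cannot bind it.
*[Mateo₄'s client]₅* c-commands the anaphor but is outside its binding domain → cannot satisfy Principle A.
*Victor₆* c-commands the anaphor within its binding domain → licit binder.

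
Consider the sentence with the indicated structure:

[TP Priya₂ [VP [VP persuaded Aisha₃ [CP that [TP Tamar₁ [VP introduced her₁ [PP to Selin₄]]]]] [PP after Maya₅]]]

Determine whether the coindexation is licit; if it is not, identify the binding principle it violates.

The two coindexed NPs are *Tamar₁* and *her₁*.
*her₁* is a pronoun. Its binding domain is the embedded TP, whose subject is Tamar₁.
*Tamar₁* c-commands it within that domain and carries the same index.
The pronoun is locally bound → Principle B violation.

Principle B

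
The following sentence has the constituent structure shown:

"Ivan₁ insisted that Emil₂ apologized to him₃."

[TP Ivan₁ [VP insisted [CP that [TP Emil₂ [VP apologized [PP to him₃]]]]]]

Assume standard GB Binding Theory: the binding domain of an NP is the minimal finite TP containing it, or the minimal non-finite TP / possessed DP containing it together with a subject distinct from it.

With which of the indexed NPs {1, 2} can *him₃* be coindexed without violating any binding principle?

*him* is a pronoun, so Principle B applies: it must be free in its binding domain.
Binding domain of *him₃*: the embedded TP, whose subject is Emil₂.
*Ivan₁* c-commands the pronoun but from outside its binding domain, and is not c-commanded by it → coindexation permitted.
*Emil₂* c-commands the pronoun within its binding domain → coindexation would violate Principle B.

{1}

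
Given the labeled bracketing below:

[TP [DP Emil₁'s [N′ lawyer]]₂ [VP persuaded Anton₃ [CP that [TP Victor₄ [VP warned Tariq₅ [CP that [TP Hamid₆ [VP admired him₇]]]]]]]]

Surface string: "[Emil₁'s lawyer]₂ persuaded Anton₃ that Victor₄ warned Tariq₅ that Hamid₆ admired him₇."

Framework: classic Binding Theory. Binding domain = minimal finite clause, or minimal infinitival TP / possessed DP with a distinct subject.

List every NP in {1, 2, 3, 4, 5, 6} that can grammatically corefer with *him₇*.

*him* is a pronoun, so Principle B applies: it must be free in its binding domain.
Binding domain of *him₇*: the embedded TP, whose subject is Hamid₆.
*Emil₁* and the pronoun do not c-command one another → neither Principle B nor Principle C is at stake; coindexation permitted.
*[Emil₁'s lawyer]₂* c-commands the pronoun but from outside its binding domain, and is not c-commanded by it → coindexation permitted.
*Anton₃* c-commands the pronoun but from outside its binding domain, and is not c-commanded by it → coindexation permitted.
*Victor₄* c-commands the pronoun but from outside its binding domain, and is not c-commanded by it → coindexation permitted.
*Tariq₅* c-commands the pronoun but from outside its binding domain, and is not c-commanded by it → coindexation permitted.
*Hamid₆* c-commands the pronoun within its binding domain → coindexation would violate Principle B.

{1, 2, 3, 4, 5}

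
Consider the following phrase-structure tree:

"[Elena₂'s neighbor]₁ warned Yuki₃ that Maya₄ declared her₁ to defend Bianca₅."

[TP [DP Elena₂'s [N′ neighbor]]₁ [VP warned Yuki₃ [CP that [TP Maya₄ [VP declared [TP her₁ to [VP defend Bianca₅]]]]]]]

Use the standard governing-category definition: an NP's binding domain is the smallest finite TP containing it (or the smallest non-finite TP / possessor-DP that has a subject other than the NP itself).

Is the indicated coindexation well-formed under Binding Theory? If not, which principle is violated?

The two coindexed NPs are *[Elena₂'s neighbor]₁* and *her₁*.
*her₁* is a pronoun; its binding domain is the embedded TP, whose subject is Maya₄. Within that domain it is c-commanded only by *Maya₄*, which carries a different index — the pronoun is free locally, so Principle B holds.
*[Elena₂'s neighbor]₁* is an R-expression; *her₁* does not c-command it, and no other NP shares its index, so Principle C is satisfied.
All principles are respected.

grammatical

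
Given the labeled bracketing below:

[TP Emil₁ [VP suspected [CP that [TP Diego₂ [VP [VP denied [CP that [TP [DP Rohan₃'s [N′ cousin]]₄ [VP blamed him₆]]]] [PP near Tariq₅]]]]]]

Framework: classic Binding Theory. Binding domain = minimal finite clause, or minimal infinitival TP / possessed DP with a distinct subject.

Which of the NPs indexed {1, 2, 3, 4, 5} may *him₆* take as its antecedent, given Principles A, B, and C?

*him* is a pronoun, so Principle B applies: it must be free in its binding domain.
Binding domain of *him₆*: the embedded TP, whose subject is [Rohan₃'s cousin]₄.
*Emil₁* c-commands the pronoun but from outside its binding domain, and is not c-commanded by it → coindexation permitted.
*Diego₂* c-commands the pronoun but from outside its binding domain, and is not c-commanded by it → coindexation permitted.
*Rohan₃* and the pronoun do not c-command one another → neither Principle B nor Principle C is at stake; coindexation permitted.
*[Rohan₃'s cousin]₄* c-commands the pronoun within its binding domain → coindexation would violate Principle B.
*Tariq₅* and the pronoun do not c-command one another → neither Principle B nor Principle C is at stake; coindexation permitted.

{1, 2, 3, 5}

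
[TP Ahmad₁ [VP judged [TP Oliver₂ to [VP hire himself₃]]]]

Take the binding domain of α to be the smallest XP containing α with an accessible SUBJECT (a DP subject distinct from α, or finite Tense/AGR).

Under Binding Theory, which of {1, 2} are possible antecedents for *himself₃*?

*himself* is an anaphor, so Principle A applies: it must be bound in its binding domain.
Binding domain of *himself₃*: the embedded TP, whose subject is Oliver₂.
*Ahmad₁* c-commands the anaphor but is outside its binding domain → cannot satisfy Principle A.
*Oliver₂* c-commands the anaphor within its binding domain → licit binder.

{2}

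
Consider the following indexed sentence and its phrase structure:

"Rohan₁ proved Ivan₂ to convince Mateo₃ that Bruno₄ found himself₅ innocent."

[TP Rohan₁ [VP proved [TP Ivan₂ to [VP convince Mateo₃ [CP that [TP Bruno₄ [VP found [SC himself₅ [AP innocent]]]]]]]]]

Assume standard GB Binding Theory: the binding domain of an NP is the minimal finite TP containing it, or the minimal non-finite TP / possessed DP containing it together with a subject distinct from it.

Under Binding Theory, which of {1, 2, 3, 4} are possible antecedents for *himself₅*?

*himself* is an anaphor, so Principle A applies: it must be bound in its binding domain.
Binding domain of *himself₅*: the embedded TP, whose subject is Bruno₄.
*Rohan₁* c-commands the anaphor but is outside its binding domain → cannot satisfy Principle A.
*Ivan₂* c-commands the anaphor but is outside its binding domain → cannot satisfy Principle A.
*Mateo₃* c-commands the anaphor but is outside its binding domain → cannot satisfy Principle A.
*Bruno₄* c-commands the anaphor within its binding domain → licit binder.

{4}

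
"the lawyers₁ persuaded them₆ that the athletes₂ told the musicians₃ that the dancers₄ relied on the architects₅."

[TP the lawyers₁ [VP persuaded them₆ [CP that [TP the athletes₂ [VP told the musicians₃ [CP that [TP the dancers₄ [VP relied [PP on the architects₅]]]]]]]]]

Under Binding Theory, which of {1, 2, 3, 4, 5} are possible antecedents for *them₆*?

none

*them* is a pronoun, so Principle B applies: it must be free in its binding domain.
Binding domain of *them₆*: the matrix TP, whose subject is the lawyers₁.
*the lawyers₁* c-commands the pronoun within its binding domain → coindexation would violate Principle B.
*the athletes₂*: the pronoun c-commands this R-expression → coindexation would violate Principle C on *the athletes₂*.
*the musicians₃*: the pronoun c-commands this R-expression → coindexation would violate Principle C on *the musicians₃*.
*the dancers₄*: the pronoun c-commands this R-expression → coindexation would violate Principle C on *the dancers₄*.
*the architects₅*: the pronoun c-commands this R-expression → coindexation would violate Principle C on *the architects₅*.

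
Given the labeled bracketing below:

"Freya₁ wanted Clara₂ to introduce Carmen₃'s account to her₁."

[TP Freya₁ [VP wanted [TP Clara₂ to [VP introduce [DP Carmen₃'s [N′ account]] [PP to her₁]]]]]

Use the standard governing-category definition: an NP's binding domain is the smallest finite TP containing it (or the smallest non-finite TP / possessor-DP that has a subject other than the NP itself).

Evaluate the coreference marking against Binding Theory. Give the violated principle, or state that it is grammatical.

The two coindexed NPs are *Freya₁* and *her₁*.
*her₁* is a pronoun; its binding domain is the embedded TP, whose subject is Clara₂. Within that domain it is c-commanded only by *Clara₂*, which carries a different index — the pronoun is free locally, so Principle B holds.
*Freya₁* is an R-expression; *her₁* does not c-command it, and no other NP shares its index, so Principle C is satisfied.
All principles are respected.

grammatical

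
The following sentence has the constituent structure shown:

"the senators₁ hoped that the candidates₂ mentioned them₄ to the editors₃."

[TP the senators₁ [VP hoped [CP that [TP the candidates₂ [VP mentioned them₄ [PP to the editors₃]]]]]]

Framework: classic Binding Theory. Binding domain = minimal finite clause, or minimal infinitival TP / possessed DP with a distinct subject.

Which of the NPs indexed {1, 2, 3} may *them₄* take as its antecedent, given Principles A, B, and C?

*them* is a pronoun, so Principle B applies: it must be free in its binding domain.
Binding domain of *them₄*: the embedded TP, whose subject is the candidates₂.
*the senators₁* c-commands the pronoun but from outside its binding domain, and is not c-commanded by it → coindexation permitted.
*the candidates₂* c-commands the pronoun within its binding domain → coindexation would violate Principle B.
*the editors₃*: the pronoun c-commands this R-expression → coindexation would violate Principle C on *the editors₃*.

{1}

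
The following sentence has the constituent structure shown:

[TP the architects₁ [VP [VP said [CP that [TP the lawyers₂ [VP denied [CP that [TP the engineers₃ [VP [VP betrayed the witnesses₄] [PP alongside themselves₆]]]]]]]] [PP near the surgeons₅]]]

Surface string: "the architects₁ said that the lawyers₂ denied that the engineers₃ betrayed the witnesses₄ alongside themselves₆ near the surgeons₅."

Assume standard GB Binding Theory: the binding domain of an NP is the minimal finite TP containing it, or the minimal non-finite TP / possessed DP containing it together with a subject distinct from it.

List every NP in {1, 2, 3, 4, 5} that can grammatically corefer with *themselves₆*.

*themselves* is an anaphor, so Principle A applies: it must be bound in its binding domain.
Binding domain of *themselves₆*: the embedded TP, whose subject is the engineers₃.
*the architects₁* c-commands the anaphor but is outside its binding domain → cannot satisfy Principle A.
*the lawyers₂* c-commands the anaphor but is outside its binding domain → cannot satisfy Principle A.
*the engineers₃* c-commands the anaphor within its binding domain → licit binder.
*the witnesses₄* does not c-command the anaphor → cannot bind it.
*the surgeons₅* does not c-command the anaphor → cannot bind it.

{3}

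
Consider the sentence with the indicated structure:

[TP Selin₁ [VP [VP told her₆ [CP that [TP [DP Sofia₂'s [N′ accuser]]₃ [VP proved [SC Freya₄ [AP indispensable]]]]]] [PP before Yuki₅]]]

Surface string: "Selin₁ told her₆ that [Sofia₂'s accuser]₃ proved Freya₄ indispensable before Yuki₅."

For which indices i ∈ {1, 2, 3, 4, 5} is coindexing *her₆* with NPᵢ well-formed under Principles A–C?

*her* is a pronoun, so Principle B applies: it must be free in its binding domain.
Binding domain of *her₆*: the matrix TP, whose subject is Selin₁.
*Selin₁* c-commands the pronoun within its binding domain → coindexation would violate Principle B.
*Sofia₂*: the pronoun c-commands this R-expression → coindexation would violate Principle C on *Sofia₂*.
*[Sofia₂'s accuser]₃*: the pronoun c-commands this R-expression → coindexation would violate Principle C on *[Sofia₂'s accuser]₃*.
*Freya₄*: the pronoun c-commands this R-expression → coindexation would violate Principle C on *Freya₄*.
*Yuki₅* and the pronoun do not c-command one another → neither Principle B nor Principle C is at stake; coindexation permitted.

{5}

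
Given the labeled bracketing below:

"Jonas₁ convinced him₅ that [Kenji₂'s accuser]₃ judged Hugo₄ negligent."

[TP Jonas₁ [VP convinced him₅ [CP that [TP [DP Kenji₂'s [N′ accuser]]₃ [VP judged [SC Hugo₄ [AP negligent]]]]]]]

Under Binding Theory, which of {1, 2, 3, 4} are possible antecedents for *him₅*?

none

*him* is a pronoun, so Principle B applies: it must be free in its binding domain.
Binding domain of *him₅*: the matrix TP, whose subject is Jonas₁.
*Jonas₁* c-commands the pronoun within its binding domain → coindexation would violate Principle B.
*Kenji₂*: the pronoun c-commands this R-expression → coindexation would violate Principle C on *Kenji₂*.
*[Kenji₂'s accuser]₃*: the pronoun c-commands this R-expression → coindexation would violate Principle C on *[Kenji₂'s accuser]₃*.
*Hugo₄*: the pronoun c-commands this R-expression → coindexation would violate Principle C on *Hugo₄*.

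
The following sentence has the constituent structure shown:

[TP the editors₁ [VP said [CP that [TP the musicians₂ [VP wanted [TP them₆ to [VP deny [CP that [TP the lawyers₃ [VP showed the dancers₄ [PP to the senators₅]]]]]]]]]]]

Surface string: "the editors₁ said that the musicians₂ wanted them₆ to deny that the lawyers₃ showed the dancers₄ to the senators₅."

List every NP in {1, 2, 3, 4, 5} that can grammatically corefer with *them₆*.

*them* is a pronoun, so Principle B applies: it must be free in its binding domain.
Binding domain of *them₆*: the embedded TP, whose subject is the musicians₂.
*the editors₁* c-commands the pronoun but from outside its binding domain, and is not c-commanded by it → coindexation permitted.
*the musicians₂* c-commands the pronoun within its binding domain → coindexation would violate Principle B.
*the lawyers₃*: the pronoun c-commands this R-expression → coindexation would violate Principle C on *the lawyers₃*.
*the dancers₄*: the pronoun c-commands this R-expression → coindexation would violate Principle C on *the dancers₄*.
*the senators₅*: the pronoun c-commands this R-expression → coindexation would violate Principle C on *the senators₅*.

{1}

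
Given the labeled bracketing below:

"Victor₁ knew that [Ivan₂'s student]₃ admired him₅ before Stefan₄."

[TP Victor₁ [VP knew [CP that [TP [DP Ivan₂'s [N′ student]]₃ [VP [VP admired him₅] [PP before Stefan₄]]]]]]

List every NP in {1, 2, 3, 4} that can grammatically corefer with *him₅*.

*him* is a pronoun, so Principle B applies: it must be free in its binding domain.
Binding domain of *him₅*: the embedded TP, whose subject is [Ivan₂'s student]₃.
*Victor₁* c-commands the pronoun but from outside its binding domain, and is not c-commanded by it → coindexation permitted.
*Ivan₂* and the pronoun do not c-command one another → neither Principle B nor Principle C is at stake; coindexation permitted.
*[Ivan₂'s student]₃* c-commands the pronoun within its binding domain → coindexation would violate Principle B.
*Stefan₄* and the pronoun do not c-command one another → neither Principle B nor Principle C is at stake; coindexation permitted.

{1, 2, 4}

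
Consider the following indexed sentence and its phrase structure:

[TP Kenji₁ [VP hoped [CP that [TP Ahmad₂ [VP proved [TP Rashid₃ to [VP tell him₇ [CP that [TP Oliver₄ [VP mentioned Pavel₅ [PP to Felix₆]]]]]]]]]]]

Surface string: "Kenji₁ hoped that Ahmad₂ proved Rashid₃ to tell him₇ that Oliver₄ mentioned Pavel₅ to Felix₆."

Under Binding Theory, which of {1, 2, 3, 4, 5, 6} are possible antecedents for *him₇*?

{1, 2}

*him* is a pronoun, so Principle B applies: it must be free in its binding domain.
Binding domain of *him₇*: the embedded TP, whose subject is Rashid₃.
*Kenji₁* c-commands the pronoun but from outside its binding domain, and is not c-commanded by it → coindexation permitted.
*Ahmad₂* c-commands the pronoun but from outside its binding domain, and is not c-commanded by it → coindexation permitted.
*Rashid₃* c-commands the pronoun within its binding domain → coindexation would violate Principle B.
*Oliver₄*: the pronoun c-commands this R-expression → coindexation would violate Principle C on *Oliver₄*.
*Pavel₅*: the pronoun c-commands this R-expression → coindexation would violate Principle C on *Pavel₅*.
*Felix₆*: the pronoun c-commands this R-expression → coindexation would violate Principle C on *Felix₆*.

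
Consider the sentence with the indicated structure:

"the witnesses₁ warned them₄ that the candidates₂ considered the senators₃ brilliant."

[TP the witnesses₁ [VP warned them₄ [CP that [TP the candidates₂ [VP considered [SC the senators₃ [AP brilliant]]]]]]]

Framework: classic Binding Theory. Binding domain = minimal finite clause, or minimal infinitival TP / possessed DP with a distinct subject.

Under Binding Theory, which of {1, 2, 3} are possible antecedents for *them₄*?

*them* is a pronoun, so Principle B applies: it must be free in its binding domain.
Binding domain of *them₄*: the matrix TP, whose subject is the witnesses₁.
*the witnesses₁* c-commands the pronoun within its binding domain → coindexation would violate Principle B.
*the candidates₂*: the pronoun c-commands this R-expression → coindexation would violate Principle C on *the candidates₂*.
*the senators₃*: the pronoun c-commands this R-expression → coindexation would violate Principle C on *the senators₃*.

none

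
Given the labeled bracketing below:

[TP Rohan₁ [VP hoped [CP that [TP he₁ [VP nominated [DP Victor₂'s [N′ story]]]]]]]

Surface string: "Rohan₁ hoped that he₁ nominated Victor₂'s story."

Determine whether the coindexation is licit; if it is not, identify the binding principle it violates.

grammatical

The two coindexed NPs are *Rohan₁* and *he₁*.
*he₁* is a pronoun; nothing c-commands it within its binding domain (the embedded TP.), so Principle B holds trivially.
*Rohan₁* is an R-expression; *he₁* does not c-command it, and no other NP shares its index, so Principle C is satisfied.
All principles are respected.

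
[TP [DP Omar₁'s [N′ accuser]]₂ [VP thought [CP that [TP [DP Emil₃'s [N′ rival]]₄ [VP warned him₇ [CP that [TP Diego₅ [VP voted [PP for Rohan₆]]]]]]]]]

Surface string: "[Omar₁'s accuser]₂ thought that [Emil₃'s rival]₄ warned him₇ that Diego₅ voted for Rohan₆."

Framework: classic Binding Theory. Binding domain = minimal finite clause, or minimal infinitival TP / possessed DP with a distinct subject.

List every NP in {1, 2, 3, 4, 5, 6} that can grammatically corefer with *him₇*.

*him* is a pronoun, so Principle B applies: it must be free in its binding domain.
Binding domain of *him₇*: the embedded TP, whose subject is [Emil₃'s rival]₄.
*Omar₁* and the pronoun do not c-command one another → neither Principle B nor Principle C is at stake; coindexation permitted.
*[Omar₁'s accuser]₂* c-commands the pronoun but from outside its binding domain, and is not c-commanded by it → coindexation permitted.
*Emil₃* and the pronoun do not c-command one another → neither Principle B nor Principle C is at stake; coindexation permitted.
*[Emil₃'s rival]₄* c-commands the pronoun within its binding domain → coindexation would violate Principle B.
*Diego₅*: the pronoun c-commands this R-expression → coindexation would violate Principle C on *Diego₅*.
*Rohan₆*: the pronoun c-commands this R-expression → coindexation would violate Principle C on *Rohan₆*.

{1, 2, 3}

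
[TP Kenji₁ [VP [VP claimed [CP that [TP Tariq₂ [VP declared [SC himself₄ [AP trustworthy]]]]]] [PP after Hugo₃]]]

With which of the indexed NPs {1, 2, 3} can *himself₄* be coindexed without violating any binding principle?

*himself* is an anaphor, so Principle A applies: it must be bound in its binding domain.
Binding domain of *himself₄*: the embedded TP, whose subject is Tariq₂.
*Kenji₁* c-commands the anaphor but is outside its binding domain → cannot satisfy Principle A.
*Tariq₂* c-commands the anaphor within its binding domain → licit binder.
*Hugo₃* does not c-command the anaphor → cannot bind it.

{2}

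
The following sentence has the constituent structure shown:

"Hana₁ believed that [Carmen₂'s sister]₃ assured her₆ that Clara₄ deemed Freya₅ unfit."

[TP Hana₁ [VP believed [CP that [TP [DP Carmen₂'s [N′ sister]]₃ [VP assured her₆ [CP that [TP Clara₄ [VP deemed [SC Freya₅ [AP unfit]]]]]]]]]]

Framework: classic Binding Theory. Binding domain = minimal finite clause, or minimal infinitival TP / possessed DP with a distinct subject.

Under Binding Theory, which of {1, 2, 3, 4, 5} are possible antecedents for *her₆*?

*her* is a pronoun, so Principle B applies: it must be free in its binding domain.
Binding domain of *her₆*: the embedded TP, whose subject is [Carmen₂'s sister]₃.
*Hana₁* c-commands the pronoun but from outside its binding domain, and is not c-commanded by it → coindexation permitted.
*Carmen₂* and the pronoun do not c-command one another → neither Principle B nor Principle C is at stake; coindexation permitted.
*[Carmen₂'s sister]₃* c-commands the pronoun within its binding domain → coindexation would violate Principle B.
*Clara₄*: the pronoun c-commands this R-expression → coindexation would violate Principle C on *Clara₄*.
*Freya₅*: the pronoun c-commands this R-expression → coindexation would violate Principle C on *Freya₅*.

{1, 2}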